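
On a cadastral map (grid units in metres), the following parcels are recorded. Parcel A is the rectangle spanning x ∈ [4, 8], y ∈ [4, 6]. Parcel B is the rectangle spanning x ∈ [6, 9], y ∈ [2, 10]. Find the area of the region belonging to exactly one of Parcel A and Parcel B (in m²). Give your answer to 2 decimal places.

24.00

|Parcel A∩Parcel B|: x∈[6,8], y∈[4,6] → 2·2 = 4.
|Parcel A △ Parcel B| = |Parcel A| + |Parcel B| − 2·|Parcel A∩Parcel B| = 8 + 24 − 8 = 24.00.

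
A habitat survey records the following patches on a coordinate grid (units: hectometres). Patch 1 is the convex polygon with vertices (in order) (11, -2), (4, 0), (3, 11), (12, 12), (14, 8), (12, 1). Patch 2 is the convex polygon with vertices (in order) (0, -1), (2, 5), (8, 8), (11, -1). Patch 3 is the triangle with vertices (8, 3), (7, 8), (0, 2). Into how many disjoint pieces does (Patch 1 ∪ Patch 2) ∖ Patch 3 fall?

1

(Patch 1 ∪ Patch 2) ∖ Patch 3 is a single connected region.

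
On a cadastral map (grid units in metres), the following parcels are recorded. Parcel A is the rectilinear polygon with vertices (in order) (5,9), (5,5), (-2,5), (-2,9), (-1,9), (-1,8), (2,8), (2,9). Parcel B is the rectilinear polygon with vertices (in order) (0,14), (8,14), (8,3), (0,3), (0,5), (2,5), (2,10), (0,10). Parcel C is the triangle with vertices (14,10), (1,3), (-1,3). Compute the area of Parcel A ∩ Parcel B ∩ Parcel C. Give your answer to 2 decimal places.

0.66

The intersection is the polygon with vertices (3.286,5), (5,5.8), (5,5.154), (4.714,5).
By the shoelace formula its area is 0.66.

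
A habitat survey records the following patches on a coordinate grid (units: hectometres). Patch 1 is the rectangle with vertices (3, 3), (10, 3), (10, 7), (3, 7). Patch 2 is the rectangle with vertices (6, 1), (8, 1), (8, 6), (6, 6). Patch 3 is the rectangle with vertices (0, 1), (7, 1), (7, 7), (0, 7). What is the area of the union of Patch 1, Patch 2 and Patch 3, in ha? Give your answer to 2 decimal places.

By inclusion–exclusion:
Individual areas: |Patch 1| = 28, |Patch 2| = 10, |Patch 3| = 42.
|Patch 1∩Patch 2|: x∈[6,8], y∈[3,6] → 2·3 = 6.
|Patch 1∩Patch 3|: x∈[3,7], y∈[3,7] → 4·4 = 16.
|Patch 2∩Patch 3|: x∈[6,7], y∈[1,6] → 1·5 = 5.
|Patch 1∩Patch 2∩Patch 3| = 3.
|Patch 1 ∪ Patch 2 ∪ Patch 3| = 80 − 27 + 3 = 56.00.

56.00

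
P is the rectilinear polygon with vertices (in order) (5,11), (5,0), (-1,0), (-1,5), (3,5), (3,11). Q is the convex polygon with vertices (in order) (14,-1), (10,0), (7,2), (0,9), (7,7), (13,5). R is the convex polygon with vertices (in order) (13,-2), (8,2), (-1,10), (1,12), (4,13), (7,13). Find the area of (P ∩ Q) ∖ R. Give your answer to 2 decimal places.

|P ∩ Q| = 5.7143.
|(P ∩ Q) ∩ R| = 4.6032.
|(P ∩ Q) ∖ R| = 5.7143 − 4.6032 = 1.11.

1.11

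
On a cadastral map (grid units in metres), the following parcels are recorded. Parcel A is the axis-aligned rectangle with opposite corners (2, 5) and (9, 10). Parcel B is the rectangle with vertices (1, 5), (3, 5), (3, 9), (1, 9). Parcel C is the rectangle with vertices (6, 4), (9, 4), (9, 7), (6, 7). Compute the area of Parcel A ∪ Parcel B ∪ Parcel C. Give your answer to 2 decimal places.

42.00

By inclusion–exclusion:
Individual areas: |Parcel A| = 35, |Parcel B| = 8, |Parcel C| = 9.
|Parcel A∩Parcel B|: x∈[2,3], y∈[5,9] → 1·4 = 4.
|Parcel A∩Parcel C|: x∈[6,9], y∈[5,7] → 3·2 = 6.
|Parcel B∩Parcel C| = 0 (no overlap).
|Parcel A∩Parcel B∩Parcel C| = 0.
|Parcel A ∪ Parcel B ∪ Parcel C| = 52 − 10 + 0 = 42.00.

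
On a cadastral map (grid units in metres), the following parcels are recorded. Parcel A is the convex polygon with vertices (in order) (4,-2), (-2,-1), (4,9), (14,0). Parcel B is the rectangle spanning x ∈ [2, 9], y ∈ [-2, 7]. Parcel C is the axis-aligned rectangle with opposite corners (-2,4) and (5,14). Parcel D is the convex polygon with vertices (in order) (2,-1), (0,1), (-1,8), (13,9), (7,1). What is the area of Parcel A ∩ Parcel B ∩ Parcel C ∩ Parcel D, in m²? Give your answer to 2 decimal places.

The intersection is the polygon with vertices (2.8,7), (5,7), (5,4), (2,4), (2,5.667).
By the shoelace formula its area is 8.47.

8.47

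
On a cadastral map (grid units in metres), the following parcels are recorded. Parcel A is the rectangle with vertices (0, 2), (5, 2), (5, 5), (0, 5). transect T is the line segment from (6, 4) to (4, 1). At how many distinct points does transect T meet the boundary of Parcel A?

The segment meets the boundary at (5,2.5), (4.667,2).

2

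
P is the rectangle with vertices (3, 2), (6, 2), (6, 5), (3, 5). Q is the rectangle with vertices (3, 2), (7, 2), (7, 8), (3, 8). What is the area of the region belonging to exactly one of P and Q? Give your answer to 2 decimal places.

|P∩Q|: x∈[3,6], y∈[2,5] → 3·3 = 9.
|P △ Q| = |P| + |Q| − 2·|P∩Q| = 9 + 24 − 18 = 15.00.

15.00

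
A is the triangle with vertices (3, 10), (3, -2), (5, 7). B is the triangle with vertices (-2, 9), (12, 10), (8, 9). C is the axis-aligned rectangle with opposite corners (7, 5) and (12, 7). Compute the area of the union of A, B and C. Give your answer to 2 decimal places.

26.80

By inclusion–exclusion:
Individual areas: |A| = 12, |B| = 5, |C| = 10.
|A∩B| = 0.2018.
|A∩C| = 0.
|B∩C| = 0.
|A∩B∩C| = 0.
|A ∪ B ∪ C| = 27 − 0.2018 + 0 = 26.80.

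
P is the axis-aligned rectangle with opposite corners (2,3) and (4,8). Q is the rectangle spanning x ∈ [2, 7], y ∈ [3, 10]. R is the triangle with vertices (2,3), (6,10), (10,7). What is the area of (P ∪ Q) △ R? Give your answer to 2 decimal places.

|P ∪ Q| = 35.
|(P ∪ Q) ∩ R| = 14.375.
|(P ∪ Q) △ R| = 35 + 20 − 28.75 = 26.25.

26.25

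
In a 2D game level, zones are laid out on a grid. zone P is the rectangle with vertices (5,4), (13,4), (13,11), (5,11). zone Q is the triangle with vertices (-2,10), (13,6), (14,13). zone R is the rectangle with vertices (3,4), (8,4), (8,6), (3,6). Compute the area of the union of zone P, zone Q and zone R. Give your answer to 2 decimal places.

By inclusion–exclusion:
Individual areas: |zone P| = 56, |zone Q| = 54.5, |zone R| = 10.
|zone P∩zone Q| = 31.4667.
|zone P∩zone R|: x∈[5,8], y∈[4,6] → 3·2 = 6.
|zone Q∩zone R| = 0.
|zone P∩zone Q∩zone R| = 0.
|zone P ∪ zone Q ∪ zone R| = 120.5 − 37.4667 + 0 = 83.03.

83.03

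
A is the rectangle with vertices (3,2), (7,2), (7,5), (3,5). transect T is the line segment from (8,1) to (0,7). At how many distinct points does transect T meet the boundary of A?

2

The segment meets the boundary at (3,4.75), (6.667,2).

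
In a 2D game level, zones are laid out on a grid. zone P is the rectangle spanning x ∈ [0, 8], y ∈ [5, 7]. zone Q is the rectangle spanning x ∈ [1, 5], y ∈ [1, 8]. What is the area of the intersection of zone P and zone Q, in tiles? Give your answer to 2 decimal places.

8.00

|zone P∩zone Q|: x∈[1,5], y∈[5,7] → 4·2 = 8.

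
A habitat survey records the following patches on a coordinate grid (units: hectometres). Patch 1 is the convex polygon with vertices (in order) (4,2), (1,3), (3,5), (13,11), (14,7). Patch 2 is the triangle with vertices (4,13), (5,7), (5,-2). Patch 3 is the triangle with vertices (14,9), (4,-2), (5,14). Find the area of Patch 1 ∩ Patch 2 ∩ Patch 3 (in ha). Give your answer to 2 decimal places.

The intersection is the polygon with vertices (5,2.5), (4.71,2.355), (4.484,5.742), (4.494,5.896), (5,6.2).
By the shoelace formula its area is 1.50.

1.50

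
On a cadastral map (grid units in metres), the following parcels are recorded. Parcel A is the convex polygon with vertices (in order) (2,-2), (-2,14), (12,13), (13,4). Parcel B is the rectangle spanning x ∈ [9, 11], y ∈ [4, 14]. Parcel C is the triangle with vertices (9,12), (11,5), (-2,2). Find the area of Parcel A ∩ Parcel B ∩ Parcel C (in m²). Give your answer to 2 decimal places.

7.46

The intersection is the polygon with vertices (9,12), (11,5), (9,4.538).
By the shoelace formula its area is 7.46.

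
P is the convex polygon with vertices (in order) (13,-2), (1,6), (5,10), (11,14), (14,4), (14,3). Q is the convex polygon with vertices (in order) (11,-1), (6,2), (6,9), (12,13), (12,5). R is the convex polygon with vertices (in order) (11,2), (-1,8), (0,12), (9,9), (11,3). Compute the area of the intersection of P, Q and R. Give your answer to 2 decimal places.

23.75

The intersection is the polygon with vertices (6,9), (7,9.667), (9,9), (11,3), (11,2), (6,4.5).
By the shoelace formula its area is 23.75.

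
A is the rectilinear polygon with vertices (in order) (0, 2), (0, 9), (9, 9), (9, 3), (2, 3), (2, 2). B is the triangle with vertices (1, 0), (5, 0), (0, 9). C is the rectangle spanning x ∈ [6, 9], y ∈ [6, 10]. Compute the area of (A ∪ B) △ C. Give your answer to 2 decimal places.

58.72

|A ∪ B| = 64.7222.
|(A ∪ B) ∩ C| = 9.
|(A ∪ B) △ C| = 64.7222 + 12 − 18 = 58.72.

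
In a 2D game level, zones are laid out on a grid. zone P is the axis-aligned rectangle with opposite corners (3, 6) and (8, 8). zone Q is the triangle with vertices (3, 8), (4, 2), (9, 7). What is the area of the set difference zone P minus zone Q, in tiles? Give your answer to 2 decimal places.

|zone P| = 10, |zone P∩zone Q| = 7.5833.
|zone P ∖ zone Q| = |zone P| − |zone P∩zone Q| = 10 − 7.5833 = 2.42.

2.42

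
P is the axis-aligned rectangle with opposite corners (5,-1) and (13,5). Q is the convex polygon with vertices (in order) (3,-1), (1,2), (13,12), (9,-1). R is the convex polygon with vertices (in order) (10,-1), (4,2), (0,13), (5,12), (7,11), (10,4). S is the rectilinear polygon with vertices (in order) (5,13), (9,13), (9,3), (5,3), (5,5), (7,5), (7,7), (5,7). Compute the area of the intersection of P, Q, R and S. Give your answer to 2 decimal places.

8.00

The intersection is the polygon with vertices (5,5), (7,5), (9,5), (9,3), (5,3).
By the shoelace formula its area is 8.00.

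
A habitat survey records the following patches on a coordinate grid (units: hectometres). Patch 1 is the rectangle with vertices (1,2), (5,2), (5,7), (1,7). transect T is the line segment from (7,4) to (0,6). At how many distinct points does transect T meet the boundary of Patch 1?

The segment meets the boundary at (1,5.714), (5,4.571).

2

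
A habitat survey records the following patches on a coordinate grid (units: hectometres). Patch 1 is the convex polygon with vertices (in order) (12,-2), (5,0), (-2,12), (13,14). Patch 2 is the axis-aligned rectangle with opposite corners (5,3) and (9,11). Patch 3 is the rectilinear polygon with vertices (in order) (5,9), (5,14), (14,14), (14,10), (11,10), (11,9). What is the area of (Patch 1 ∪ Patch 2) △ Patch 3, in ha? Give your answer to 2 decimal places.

129.53

|Patch 1 ∪ Patch 2| = 154.
|(Patch 1 ∪ Patch 2) ∩ Patch 3| = 33.2333.
|(Patch 1 ∪ Patch 2) △ Patch 3| = 154 + 42 − 66.4667 = 129.53.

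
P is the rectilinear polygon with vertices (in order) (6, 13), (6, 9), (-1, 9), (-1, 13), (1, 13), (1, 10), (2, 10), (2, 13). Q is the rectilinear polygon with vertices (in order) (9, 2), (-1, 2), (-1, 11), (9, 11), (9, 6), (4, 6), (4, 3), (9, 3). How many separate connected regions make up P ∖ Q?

P ∖ Q splits into 2 disjoint pieces (area 8, area 4).

2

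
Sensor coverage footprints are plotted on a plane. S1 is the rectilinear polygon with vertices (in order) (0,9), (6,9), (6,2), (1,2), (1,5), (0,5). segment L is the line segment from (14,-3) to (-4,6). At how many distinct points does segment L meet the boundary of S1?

2

The segment meets the boundary at (1,3.5), (4,2).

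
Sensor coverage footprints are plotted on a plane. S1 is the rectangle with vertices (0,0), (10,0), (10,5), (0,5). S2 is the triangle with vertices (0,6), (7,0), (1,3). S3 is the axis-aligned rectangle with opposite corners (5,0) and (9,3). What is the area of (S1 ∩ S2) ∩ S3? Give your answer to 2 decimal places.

The region (S1 ∩ S2) ∩ S3 is the polygon with vertices (7,0), (5,1), (5,1.714).
By the shoelace formula its area is 0.71.

0.71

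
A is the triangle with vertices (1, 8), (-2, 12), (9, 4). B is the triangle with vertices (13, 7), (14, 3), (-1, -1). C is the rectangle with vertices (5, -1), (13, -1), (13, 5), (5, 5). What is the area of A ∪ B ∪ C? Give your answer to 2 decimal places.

By inclusion–exclusion:
Individual areas: |A| = 10, |B| = 32, |C| = 48.
|A∩B| = 0.0417.
|A∩C| = 0.3125.
|B∩C| = 20.881.
|A∩B∩C| = 0.0417.
|A ∪ B ∪ C| = 90 − 21.2351 + 0.0417 = 68.81.

68.81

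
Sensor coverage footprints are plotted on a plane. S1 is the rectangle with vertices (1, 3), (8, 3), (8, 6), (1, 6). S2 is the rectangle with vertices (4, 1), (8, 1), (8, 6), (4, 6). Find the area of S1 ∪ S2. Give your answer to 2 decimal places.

29.00

By inclusion–exclusion:
Individual areas: |S1| = 21, |S2| = 20.
|S1∩S2|: x∈[4,8], y∈[3,6] → 4·3 = 12.
|S1 ∪ S2| = 41 − 12 = 29.00.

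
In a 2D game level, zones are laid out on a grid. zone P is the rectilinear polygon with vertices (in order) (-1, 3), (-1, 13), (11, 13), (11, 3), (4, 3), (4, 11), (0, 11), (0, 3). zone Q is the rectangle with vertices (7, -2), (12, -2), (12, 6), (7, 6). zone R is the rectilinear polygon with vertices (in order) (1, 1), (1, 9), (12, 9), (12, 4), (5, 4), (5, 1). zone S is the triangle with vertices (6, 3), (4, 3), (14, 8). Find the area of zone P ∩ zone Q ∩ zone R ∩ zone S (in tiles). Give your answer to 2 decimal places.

The intersection is the polygon with vertices (10.8,6), (7.6,4), (7,4), (7,4.5), (10,6).
By the shoelace formula its area is 2.15.

2.15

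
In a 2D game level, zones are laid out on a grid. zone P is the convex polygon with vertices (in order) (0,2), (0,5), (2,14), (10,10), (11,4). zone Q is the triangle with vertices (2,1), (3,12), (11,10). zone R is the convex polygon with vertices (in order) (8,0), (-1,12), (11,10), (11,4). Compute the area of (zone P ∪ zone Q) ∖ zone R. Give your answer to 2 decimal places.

33.25

|zone P ∪ zone Q| = 90.729.
|(zone P ∪ zone Q) ∩ zone R| = 57.4746.
|(zone P ∪ zone Q) ∖ zone R| = 90.729 − 57.4746 = 33.25.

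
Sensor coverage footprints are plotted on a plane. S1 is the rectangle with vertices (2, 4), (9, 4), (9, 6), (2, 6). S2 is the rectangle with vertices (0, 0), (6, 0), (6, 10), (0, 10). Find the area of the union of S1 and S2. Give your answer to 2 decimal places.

66.00

By inclusion–exclusion:
Individual areas: |S1| = 14, |S2| = 60.
|S1∩S2|: x∈[2,6], y∈[4,6] → 4·2 = 8.
|S1 ∪ S2| = 74 − 8 = 66.00.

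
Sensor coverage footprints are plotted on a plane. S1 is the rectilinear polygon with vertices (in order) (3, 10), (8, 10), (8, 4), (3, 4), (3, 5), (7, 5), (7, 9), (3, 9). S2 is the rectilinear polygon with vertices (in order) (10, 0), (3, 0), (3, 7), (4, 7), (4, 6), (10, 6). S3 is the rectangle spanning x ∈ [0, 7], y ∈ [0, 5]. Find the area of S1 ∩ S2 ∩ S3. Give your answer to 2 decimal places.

4.00

The intersection is the polygon with vertices (3,4), (3,5), (7,5), (7,4).
By the shoelace formula its area is 4.00.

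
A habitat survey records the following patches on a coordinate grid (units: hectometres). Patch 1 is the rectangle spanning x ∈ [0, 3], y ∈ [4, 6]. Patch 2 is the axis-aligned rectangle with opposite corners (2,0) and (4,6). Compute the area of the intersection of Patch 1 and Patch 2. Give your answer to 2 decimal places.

2.00

|Patch 1∩Patch 2|: x∈[2,3], y∈[4,6] → 1·2 = 2.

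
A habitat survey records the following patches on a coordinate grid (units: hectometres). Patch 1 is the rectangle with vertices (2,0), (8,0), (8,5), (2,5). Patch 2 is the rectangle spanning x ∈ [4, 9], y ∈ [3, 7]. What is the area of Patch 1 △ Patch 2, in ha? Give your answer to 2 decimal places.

34.00

|Patch 1∩Patch 2|: x∈[4,8], y∈[3,5] → 4·2 = 8.
|Patch 1 △ Patch 2| = |Patch 1| + |Patch 2| − 2·|Patch 1∩Patch 2| = 30 + 20 − 16 = 34.00.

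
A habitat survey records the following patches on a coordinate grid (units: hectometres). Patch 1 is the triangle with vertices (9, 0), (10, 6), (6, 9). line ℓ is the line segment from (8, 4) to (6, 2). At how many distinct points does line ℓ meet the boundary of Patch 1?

1

The segment meets the boundary at (7.75,3.75).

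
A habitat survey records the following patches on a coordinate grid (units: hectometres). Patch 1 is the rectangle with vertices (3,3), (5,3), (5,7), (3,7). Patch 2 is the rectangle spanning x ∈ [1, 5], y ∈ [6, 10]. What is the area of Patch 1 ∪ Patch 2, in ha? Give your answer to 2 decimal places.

22.00

By inclusion–exclusion:
Individual areas: |Patch 1| = 8, |Patch 2| = 16.
|Patch 1∩Patch 2|: x∈[3,5], y∈[6,7] → 2·1 = 2.
|Patch 1 ∪ Patch 2| = 24 − 2 = 22.00.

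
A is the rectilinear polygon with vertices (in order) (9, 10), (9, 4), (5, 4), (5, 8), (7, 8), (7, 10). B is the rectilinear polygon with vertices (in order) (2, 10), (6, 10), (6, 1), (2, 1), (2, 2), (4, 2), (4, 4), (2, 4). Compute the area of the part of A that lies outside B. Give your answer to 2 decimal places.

16.00

|A| = 20, |A∩B| = 4.
|A ∖ B| = |A| − |A∩B| = 20 − 4 = 16.00.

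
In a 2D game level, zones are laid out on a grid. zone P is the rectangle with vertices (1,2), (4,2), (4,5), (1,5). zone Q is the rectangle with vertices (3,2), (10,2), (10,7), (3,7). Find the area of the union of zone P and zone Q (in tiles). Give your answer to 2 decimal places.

41.00

By inclusion–exclusion:
Individual areas: |zone P| = 9, |zone Q| = 35.
|zone P∩zone Q|: x∈[3,4], y∈[2,5] → 1·3 = 3.
|zone P ∪ zone Q| = 44 − 3 = 41.00.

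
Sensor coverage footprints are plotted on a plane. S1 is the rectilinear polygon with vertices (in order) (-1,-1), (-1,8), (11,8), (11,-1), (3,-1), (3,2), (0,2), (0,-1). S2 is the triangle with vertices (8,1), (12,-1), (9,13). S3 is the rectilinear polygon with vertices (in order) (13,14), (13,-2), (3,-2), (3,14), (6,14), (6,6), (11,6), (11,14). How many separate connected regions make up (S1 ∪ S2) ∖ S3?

2

(S1 ∪ S2) ∖ S3 splits into 2 disjoint pieces (area 27, area 13.7202).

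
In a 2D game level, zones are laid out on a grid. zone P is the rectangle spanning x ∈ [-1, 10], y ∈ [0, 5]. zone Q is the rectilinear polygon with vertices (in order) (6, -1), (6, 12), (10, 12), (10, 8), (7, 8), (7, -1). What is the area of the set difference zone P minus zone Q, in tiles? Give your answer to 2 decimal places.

50.00

|zone P| = 55, |zone P∩zone Q| = 5.
|zone P ∖ zone Q| = |zone P| − |zone P∩zone Q| = 55 − 5 = 50.00.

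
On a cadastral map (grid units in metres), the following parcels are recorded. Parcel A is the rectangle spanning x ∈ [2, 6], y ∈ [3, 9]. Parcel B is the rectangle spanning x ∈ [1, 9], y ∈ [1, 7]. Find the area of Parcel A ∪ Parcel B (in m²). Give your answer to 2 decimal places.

By inclusion–exclusion:
Individual areas: |Parcel A| = 24, |Parcel B| = 48.
|Parcel A∩Parcel B|: x∈[2,6], y∈[3,7] → 4·4 = 16.
|Parcel A ∪ Parcel B| = 72 − 16 = 56.00.

56.00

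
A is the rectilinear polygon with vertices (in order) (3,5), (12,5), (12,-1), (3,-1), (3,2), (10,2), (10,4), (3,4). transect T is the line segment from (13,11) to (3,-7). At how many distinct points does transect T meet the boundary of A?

The segment meets the boundary at (6.333,-1), (8,2), (9.111,4), (9.667,5).

4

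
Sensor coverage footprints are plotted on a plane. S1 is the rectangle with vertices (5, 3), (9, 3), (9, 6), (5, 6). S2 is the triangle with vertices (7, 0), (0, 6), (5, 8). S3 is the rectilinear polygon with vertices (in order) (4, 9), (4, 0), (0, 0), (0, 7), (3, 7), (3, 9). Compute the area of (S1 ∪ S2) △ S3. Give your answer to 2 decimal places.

|S1 ∪ S2| = 31.375.
|(S1 ∪ S2) ∩ S3| = 10.0071.
|(S1 ∪ S2) △ S3| = 31.375 + 30 − 20.0143 = 41.36.

41.36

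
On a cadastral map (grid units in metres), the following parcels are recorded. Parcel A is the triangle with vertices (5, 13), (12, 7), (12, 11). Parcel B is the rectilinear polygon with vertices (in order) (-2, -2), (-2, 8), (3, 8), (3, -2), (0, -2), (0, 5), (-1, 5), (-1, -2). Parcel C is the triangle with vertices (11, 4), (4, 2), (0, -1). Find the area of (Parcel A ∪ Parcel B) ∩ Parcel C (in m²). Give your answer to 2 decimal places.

1.33

The region (Parcel A ∪ Parcel B) ∩ Parcel C is the polygon with vertices (3,0.364), (0,-1), (3,1.25).
By the shoelace formula its area is 1.33.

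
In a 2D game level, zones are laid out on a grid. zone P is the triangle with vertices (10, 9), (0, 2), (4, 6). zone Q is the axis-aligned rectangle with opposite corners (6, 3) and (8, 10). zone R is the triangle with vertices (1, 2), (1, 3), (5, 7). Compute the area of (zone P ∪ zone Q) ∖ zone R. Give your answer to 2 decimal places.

17.33

|zone P ∪ zone Q| = 18.8.
|(zone P ∪ zone Q) ∩ zone R| = 1.4712.
|(zone P ∪ zone Q) ∖ zone R| = 18.8 − 1.4712 = 17.33.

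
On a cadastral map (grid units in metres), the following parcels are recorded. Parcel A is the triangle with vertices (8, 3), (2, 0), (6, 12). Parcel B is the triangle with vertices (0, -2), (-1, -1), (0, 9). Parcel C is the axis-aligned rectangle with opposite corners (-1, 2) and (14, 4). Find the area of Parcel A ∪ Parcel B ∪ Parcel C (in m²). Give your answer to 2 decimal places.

By inclusion–exclusion:
Individual areas: |Parcel A| = 30, |Parcel B| = 5.5, |Parcel C| = 30.
|Parcel A∩Parcel B| = 0.
|Parcel A∩Parcel C| = 8.8889.
|Parcel B∩Parcel C| = 1.2.
|Parcel A∩Parcel B∩Parcel C| = 0.
|Parcel A ∪ Parcel B ∪ Parcel C| = 65.5 − 10.0889 + 0 = 55.41.

55.41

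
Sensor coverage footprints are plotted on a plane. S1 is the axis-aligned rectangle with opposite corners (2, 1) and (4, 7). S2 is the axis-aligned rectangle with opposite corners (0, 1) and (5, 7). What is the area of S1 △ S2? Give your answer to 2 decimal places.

18.00

|S1∩S2|: x∈[2,4], y∈[1,7] → 2·6 = 12.
|S1 △ S2| = |S1| + |S2| − 2·|S1∩S2| = 12 + 30 − 24 = 18.00.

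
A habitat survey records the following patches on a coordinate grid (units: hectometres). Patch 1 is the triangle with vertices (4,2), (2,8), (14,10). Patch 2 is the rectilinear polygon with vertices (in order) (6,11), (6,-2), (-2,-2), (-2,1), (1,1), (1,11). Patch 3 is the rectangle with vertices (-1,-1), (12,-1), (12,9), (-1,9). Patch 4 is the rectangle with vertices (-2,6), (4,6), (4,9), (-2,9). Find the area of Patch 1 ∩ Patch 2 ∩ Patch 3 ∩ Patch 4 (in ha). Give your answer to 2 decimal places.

The intersection is the polygon with vertices (2,8), (4,8.333), (4,6), (2.667,6).
By the shoelace formula its area is 3.67.

3.67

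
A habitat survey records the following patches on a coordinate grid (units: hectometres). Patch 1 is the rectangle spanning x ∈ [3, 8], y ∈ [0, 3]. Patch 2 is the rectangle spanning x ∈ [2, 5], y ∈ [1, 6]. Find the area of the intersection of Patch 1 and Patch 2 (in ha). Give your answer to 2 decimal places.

|Patch 1∩Patch 2|: x∈[3,5], y∈[1,3] → 2·2 = 4.

4.00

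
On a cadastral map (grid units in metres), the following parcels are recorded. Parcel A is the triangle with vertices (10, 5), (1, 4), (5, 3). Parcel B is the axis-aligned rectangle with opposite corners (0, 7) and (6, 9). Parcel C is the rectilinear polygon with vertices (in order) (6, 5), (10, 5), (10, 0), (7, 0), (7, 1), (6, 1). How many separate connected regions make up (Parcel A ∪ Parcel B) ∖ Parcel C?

(Parcel A ∪ Parcel B) ∖ Parcel C splits into 2 disjoint pieces (area 4.1889, area 12).

2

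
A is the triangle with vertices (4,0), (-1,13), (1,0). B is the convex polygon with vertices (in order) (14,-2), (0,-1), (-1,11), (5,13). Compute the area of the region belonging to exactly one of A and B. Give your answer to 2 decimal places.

|A| = 19.5, |B| = 137.5, |A∩B| = 19.1109.
|A △ B| = |A| + |B| − 2·|A∩B| = 19.5 + 137.5 − 38.2217 = 118.78.

118.78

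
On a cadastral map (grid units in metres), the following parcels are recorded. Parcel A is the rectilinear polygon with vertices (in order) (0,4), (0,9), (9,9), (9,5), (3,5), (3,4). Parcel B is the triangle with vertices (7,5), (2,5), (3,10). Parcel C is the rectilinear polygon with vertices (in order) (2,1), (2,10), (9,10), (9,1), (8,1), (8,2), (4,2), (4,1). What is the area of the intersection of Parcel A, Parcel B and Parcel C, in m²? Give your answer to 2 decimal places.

The intersection is the polygon with vertices (7,5), (3,5), (2,5), (2.8,9), (3.8,9).
By the shoelace formula its area is 12.00.

12.00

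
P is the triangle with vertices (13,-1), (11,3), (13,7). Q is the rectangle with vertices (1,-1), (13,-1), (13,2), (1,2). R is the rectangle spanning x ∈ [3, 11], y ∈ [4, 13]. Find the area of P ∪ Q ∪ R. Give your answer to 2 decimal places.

By inclusion–exclusion:
Individual areas: |P| = 8, |Q| = 36, |R| = 72.
|P∩Q| = 2.25.
|P∩R| = 0.
|Q∩R| = 0 (no overlap).
|P∩Q∩R| = 0.
|P ∪ Q ∪ R| = 116 − 2.25 + 0 = 113.75.

113.75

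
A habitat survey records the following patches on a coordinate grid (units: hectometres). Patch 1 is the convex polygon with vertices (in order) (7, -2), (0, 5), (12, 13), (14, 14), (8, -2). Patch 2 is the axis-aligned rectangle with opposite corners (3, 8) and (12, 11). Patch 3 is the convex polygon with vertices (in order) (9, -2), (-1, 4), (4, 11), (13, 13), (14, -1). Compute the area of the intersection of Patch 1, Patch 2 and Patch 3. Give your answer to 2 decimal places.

15.67

The intersection is the polygon with vertices (12,11), (12,8.667), (11.75,8), (4.5,8), (9,11).
By the shoelace formula its area is 15.67.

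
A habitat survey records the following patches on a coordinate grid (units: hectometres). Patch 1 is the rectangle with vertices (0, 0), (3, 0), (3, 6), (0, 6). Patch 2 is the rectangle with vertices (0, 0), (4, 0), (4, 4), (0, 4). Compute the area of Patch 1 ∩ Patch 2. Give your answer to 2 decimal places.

|Patch 1∩Patch 2|: x∈[0,3], y∈[0,4] → 3·4 = 12.

12.00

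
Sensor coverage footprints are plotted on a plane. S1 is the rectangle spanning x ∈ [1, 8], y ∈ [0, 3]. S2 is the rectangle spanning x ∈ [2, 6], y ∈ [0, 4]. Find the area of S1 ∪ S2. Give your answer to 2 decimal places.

25.00

By inclusion–exclusion:
Individual areas: |S1| = 21, |S2| = 16.
|S1∩S2|: x∈[2,6], y∈[0,3] → 4·3 = 12.
|S1 ∪ S2| = 37 − 12 = 25.00.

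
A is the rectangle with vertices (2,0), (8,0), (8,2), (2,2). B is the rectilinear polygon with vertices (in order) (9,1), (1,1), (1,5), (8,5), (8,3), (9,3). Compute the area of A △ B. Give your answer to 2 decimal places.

|A| = 12, |B| = 30, |A∩B| = 6.
|A △ B| = |A| + |B| − 2·|A∩B| = 12 + 30 − 12 = 30.00.

30.00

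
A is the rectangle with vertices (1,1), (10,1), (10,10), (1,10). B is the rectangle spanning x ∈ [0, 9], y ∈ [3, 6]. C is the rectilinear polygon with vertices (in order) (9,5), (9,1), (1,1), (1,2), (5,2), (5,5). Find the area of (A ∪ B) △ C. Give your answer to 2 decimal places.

|A ∪ B| = 84.
|(A ∪ B) ∩ C| = 20.
|(A ∪ B) △ C| = 84 + 20 − 40 = 64.00.

64.00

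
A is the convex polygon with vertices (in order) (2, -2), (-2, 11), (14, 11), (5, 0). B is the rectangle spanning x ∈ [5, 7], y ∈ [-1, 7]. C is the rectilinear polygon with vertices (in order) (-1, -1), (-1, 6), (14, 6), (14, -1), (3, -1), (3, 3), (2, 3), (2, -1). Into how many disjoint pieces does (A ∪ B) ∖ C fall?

(A ∪ B) ∖ C splits into 2 disjoint pieces (area 65.9266, area 4.9038).

2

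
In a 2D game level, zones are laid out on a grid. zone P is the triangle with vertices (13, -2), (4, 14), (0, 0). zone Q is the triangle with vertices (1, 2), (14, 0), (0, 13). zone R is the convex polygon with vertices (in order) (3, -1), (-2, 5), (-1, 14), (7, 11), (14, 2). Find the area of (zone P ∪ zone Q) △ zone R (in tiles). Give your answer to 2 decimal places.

|zone P ∪ zone Q| = 112.2618.
|(zone P ∪ zone Q) ∩ zone R| = 93.0659.
|(zone P ∪ zone Q) △ zone R| = 112.2618 + 139.5 − 186.1319 = 65.63.

65.63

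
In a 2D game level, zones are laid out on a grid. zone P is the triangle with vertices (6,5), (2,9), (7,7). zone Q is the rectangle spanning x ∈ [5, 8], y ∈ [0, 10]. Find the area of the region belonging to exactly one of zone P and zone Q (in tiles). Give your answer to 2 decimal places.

|zone P| = 6, |zone Q| = 30, |zone P∩zone Q| = 3.3.
|zone P △ zone Q| = |zone P| + |zone Q| − 2·|zone P∩zone Q| = 6 + 30 − 6.6 = 29.40.

29.40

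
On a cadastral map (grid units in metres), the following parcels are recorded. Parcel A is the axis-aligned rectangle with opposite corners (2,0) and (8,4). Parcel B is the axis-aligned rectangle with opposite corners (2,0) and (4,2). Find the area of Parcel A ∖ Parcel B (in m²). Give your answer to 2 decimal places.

20.00

|Parcel A∩Parcel B|: x∈[2,4], y∈[0,2] → 2·2 = 4.
|Parcel A| = 24.
|Parcel A ∖ Parcel B| = |Parcel A| − |Parcel A∩Parcel B| = 24 − 4 = 20.00.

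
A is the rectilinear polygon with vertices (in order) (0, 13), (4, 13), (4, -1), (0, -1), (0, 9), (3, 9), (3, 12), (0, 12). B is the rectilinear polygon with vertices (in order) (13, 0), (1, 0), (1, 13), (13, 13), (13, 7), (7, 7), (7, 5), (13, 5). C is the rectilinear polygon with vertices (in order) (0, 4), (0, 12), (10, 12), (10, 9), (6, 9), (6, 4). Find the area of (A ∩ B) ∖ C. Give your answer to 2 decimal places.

15.00

|A ∩ B| = 33.
|(A ∩ B) ∩ C| = 18.
|(A ∩ B) ∖ C| = 33 − 18 = 15.00.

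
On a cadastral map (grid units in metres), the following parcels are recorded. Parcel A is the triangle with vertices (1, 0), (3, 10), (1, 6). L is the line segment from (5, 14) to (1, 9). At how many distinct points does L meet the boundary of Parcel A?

0

The segment lies entirely outside Parcel A and never meets its boundary.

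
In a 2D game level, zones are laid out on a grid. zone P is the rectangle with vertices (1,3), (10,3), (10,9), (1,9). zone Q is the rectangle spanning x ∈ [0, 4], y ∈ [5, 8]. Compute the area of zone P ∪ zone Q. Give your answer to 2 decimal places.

By inclusion–exclusion:
Individual areas: |zone P| = 54, |zone Q| = 12.
|zone P∩zone Q|: x∈[1,4], y∈[5,8] → 3·3 = 9.
|zone P ∪ zone Q| = 66 − 9 = 57.00.

57.00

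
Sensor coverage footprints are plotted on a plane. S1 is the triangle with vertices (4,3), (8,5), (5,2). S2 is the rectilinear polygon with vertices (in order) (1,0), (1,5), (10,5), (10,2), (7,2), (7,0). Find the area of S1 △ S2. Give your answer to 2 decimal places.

36.00

|S1| = 3, |S2| = 39, |S1∩S2| = 3.
|S1 △ S2| = |S1| + |S2| − 2·|S1∩S2| = 3 + 39 − 6 = 36.00.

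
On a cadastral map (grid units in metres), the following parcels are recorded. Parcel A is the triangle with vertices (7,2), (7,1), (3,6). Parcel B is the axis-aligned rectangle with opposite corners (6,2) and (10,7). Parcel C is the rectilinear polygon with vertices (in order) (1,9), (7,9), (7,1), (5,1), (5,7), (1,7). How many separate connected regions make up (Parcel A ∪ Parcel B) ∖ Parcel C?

(Parcel A ∪ Parcel B) ∖ Parcel C splits into 2 disjoint pieces (area 0.5, area 15).

2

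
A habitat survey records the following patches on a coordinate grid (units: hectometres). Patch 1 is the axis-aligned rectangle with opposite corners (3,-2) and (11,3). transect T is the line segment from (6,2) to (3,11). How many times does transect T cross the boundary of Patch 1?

1

The segment meets the boundary at (5.667,3).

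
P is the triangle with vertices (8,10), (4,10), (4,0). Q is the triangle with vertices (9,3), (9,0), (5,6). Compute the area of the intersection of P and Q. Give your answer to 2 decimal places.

The intersection is the polygon with vertices (5.875,4.688), (5,6), (6.077,5.192).
By the shoelace formula its area is 0.35.

0.35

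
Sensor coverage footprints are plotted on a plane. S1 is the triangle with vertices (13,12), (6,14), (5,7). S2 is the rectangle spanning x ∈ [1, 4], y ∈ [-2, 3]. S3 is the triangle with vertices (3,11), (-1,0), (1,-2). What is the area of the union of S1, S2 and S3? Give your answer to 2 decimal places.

53.58

By inclusion–exclusion:
Individual areas: |S1| = 25.5, |S2| = 15, |S3| = 15.
|S1∩S2| = 0.
|S1∩S3| = 0.
|S2∩S3| = 1.9231.
|S1∩S2∩S3| = 0.
|S1 ∪ S2 ∪ S3| = 55.5 − 1.9231 + 0 = 53.58.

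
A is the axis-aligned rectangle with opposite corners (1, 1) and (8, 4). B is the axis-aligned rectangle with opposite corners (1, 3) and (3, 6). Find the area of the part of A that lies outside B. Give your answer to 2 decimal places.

19.00

|A∩B|: x∈[1,3], y∈[3,4] → 2·1 = 2.
|A| = 21.
|A ∖ B| = |A| − |A∩B| = 21 − 2 = 19.00.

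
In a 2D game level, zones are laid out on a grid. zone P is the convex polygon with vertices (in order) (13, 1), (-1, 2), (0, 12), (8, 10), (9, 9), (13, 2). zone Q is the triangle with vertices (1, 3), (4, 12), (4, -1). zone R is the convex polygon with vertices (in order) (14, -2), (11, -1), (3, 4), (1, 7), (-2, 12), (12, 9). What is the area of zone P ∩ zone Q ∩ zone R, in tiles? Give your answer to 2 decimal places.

9.33

The intersection is the polygon with vertices (3.6,10.8), (4,10.714), (4,3.375), (3,4), (1.889,5.667).
By the shoelace formula its area is 9.33.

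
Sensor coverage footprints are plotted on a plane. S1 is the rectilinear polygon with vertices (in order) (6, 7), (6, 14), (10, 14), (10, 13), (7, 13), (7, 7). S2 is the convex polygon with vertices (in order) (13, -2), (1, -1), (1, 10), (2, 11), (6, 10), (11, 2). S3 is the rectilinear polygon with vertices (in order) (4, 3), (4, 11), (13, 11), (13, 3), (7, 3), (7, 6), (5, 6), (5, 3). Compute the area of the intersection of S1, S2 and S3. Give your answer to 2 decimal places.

2.20

The intersection is the polygon with vertices (7,8.4), (7,7), (6,7), (6,10).
By the shoelace formula its area is 2.20.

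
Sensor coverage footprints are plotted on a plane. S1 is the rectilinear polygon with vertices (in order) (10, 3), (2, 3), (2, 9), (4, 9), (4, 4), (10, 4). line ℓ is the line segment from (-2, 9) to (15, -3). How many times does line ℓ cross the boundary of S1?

4

The segment meets the boundary at (6.5,3), (5.083,4), (4,4.765), (2,6.176).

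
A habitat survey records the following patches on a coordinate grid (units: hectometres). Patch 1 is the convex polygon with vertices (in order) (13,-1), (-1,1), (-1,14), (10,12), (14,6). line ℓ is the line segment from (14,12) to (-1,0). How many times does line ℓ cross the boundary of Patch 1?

2

The segment meets the boundary at (0.061,0.848), (11.391,9.913).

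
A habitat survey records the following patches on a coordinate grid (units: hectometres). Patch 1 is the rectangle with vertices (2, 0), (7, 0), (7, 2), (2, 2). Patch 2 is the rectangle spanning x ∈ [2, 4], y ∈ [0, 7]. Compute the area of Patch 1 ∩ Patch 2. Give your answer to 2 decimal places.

4.00

|Patch 1∩Patch 2|: x∈[2,4], y∈[0,2] → 2·2 = 4.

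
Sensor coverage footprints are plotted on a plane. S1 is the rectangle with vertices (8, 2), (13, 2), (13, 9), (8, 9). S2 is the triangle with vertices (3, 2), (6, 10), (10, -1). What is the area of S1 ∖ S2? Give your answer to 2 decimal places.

33.86

|S1| = 35, |S1∩S2| = 1.1364.
|S1 ∖ S2| = |S1| − |S1∩S2| = 35 − 1.1364 = 33.86.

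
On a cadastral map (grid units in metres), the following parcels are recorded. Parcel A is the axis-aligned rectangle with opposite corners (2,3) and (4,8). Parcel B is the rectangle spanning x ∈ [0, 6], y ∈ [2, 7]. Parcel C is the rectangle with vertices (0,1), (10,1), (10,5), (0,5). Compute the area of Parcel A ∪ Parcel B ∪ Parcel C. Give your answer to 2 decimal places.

By inclusion–exclusion:
Individual areas: |Parcel A| = 10, |Parcel B| = 30, |Parcel C| = 40.
|Parcel A∩Parcel B|: x∈[2,4], y∈[3,7] → 2·4 = 8.
|Parcel A∩Parcel C|: x∈[2,4], y∈[3,5] → 2·2 = 4.
|Parcel B∩Parcel C|: x∈[0,6], y∈[2,5] → 6·3 = 18.
|Parcel A∩Parcel B∩Parcel C| = 4.
|Parcel A ∪ Parcel B ∪ Parcel C| = 80 − 30 + 4 = 54.00.

54.00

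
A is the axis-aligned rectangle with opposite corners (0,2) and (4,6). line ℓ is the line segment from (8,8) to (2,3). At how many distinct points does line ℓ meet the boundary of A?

1

The segment meets the boundary at (4,4.667).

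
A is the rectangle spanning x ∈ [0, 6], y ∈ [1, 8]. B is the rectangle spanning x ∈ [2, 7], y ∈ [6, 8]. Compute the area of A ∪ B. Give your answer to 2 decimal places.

44.00

By inclusion–exclusion:
Individual areas: |A| = 42, |B| = 10.
|A∩B|: x∈[2,6], y∈[6,8] → 4·2 = 8.
|A ∪ B| = 52 − 8 = 44.00.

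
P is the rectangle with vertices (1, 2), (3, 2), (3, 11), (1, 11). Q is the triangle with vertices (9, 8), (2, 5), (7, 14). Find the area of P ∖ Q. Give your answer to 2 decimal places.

|P| = 18, |P∩Q| = 0.6857.
|P ∖ Q| = |P| − |P∩Q| = 18 − 0.6857 = 17.31.

17.31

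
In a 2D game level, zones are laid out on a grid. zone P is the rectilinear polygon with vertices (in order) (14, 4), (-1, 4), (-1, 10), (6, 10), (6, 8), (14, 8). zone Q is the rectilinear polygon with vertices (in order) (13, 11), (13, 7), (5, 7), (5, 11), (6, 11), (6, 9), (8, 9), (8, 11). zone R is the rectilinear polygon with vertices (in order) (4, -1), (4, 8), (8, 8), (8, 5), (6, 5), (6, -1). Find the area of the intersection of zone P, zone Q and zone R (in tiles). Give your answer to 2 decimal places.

3.00

The intersection is the polygon with vertices (8,8), (8,7), (5,7), (5,8), (6,8).
By the shoelace formula its area is 3.00.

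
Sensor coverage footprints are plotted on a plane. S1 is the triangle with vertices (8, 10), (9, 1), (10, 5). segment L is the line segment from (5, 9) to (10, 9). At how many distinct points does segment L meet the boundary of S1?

The segment meets the boundary at (8.4,9), (8.111,9).

2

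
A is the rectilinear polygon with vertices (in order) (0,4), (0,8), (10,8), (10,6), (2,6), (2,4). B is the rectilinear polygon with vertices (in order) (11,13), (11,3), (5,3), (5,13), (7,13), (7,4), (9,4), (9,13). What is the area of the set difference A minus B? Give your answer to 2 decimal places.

|A| = 24, |A∩B| = 6.
|A ∖ B| = |A| − |A∩B| = 24 − 6 = 18.00.

18.00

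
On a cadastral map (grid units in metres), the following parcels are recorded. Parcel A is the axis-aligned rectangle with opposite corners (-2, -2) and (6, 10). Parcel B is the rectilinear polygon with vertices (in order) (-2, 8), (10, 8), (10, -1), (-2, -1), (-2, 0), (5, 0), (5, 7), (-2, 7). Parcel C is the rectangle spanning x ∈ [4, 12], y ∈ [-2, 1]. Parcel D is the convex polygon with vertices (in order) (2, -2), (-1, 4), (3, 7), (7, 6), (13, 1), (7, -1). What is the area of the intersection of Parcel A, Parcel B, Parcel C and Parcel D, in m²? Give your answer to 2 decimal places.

The intersection is the polygon with vertices (4,0), (5,0), (5,1), (6,1), (6,-1), (4,-1).
By the shoelace formula its area is 3.00.

3.00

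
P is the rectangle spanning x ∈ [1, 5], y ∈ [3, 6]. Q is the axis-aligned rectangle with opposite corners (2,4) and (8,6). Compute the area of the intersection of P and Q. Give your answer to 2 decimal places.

6.00

|P∩Q|: x∈[2,5], y∈[4,6] → 3·2 = 6.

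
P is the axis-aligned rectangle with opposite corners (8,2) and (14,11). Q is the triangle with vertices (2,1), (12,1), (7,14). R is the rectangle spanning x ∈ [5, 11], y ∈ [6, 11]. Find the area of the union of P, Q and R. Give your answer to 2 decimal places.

102.97

By inclusion–exclusion:
Individual areas: |P| = 54, |Q| = 65, |R| = 30.
|P∩Q| = 16.9615.
|P∩R|: x∈[8,11], y∈[6,11] → 3·5 = 15.
|Q∩R| = 19.6462.
|P∩Q∩R| = 5.5769.
|P ∪ Q ∪ R| = 149 − 51.6077 + 5.5769 = 102.97.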